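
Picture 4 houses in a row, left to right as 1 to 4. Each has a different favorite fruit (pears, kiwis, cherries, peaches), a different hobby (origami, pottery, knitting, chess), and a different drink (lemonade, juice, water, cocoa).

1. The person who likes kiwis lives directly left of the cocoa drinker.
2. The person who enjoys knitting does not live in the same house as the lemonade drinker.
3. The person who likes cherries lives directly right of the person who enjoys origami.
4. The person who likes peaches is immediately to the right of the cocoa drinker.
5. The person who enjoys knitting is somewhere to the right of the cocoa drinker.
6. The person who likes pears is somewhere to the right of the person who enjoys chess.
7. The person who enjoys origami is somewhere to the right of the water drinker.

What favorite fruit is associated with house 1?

kiwis

So house 1 gets kiwis for favorite fruit.
By clue 1, the cocoa drinker is in house 2.
The person who likes peaches is in house 3 (clue 4).
House 2 favorite fruit: only pears fits.
So house 4 gets cherries for favorite fruit.
Clue 3: the person who enjoys origami is in house 3.
The person who enjoys chess is in house 1 (clue 6).
The only hobby still possible for house 2 is pottery.
The only hobby still possible for house 4 is knitting.
The only drink still possible for house 1 is water.
The lemonade drinker is in house 3 (clue 2).
The only drink still possible for house 4 is juice.
So: house 1 = kiwis/chess/water, house 2 = pears/pottery/cocoa, house 3 = peaches/origami/lemonade, house 4 = cherries/knitting/juice.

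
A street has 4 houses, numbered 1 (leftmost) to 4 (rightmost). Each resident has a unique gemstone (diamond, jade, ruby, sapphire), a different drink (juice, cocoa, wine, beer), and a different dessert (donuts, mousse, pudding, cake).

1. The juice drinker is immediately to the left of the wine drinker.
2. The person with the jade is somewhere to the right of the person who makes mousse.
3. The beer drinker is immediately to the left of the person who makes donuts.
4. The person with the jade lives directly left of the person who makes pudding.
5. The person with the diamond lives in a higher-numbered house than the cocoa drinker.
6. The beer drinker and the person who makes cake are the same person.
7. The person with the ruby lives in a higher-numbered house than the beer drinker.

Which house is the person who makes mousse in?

1

That leaves sapphire as the gemstone for house 1.
So house 4 gets wine for drink.
From clue 1, the juice drinker must be in house 3.
The only dessert still possible for house 4 is pudding.
By clue 4, the person with the jade is in house 3.
That leaves donuts as the dessert for house 3.
The beer drinker is in house 2 (clue 3).
Clue 6 places the person who makes cake in house 2.
From clue 7, the person with the ruby must be in house 4.
House 2 gemstone: only diamond fits.
That leaves cocoa as the drink for house 1.
House 1's dessert must be mousse (nothing else left).
So: house 1 = sapphire/cocoa/mousse, house 2 = diamond/beer/cake, house 3 = jade/juice/donuts, house 4 = ruby/wine/pudding.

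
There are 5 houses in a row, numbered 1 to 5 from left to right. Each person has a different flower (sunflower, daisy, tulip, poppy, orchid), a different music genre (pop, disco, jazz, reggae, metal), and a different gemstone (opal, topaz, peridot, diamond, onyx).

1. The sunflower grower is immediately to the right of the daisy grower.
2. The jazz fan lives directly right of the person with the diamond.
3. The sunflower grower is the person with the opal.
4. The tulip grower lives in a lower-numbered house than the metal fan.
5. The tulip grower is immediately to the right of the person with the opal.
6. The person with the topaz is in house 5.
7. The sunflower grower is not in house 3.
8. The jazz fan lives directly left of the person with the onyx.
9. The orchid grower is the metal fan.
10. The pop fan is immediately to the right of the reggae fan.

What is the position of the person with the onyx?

3

From clue 6, the person with the topaz must be in house 5.
From clue 3, the sunflower grower must be in house 2.
By clue 3, the person with the opal is in house 2.
Clue 5: the tulip grower is in house 3.
From clue 1, the daisy grower must be in house 1.
Clue 2 places the jazz fan in house 2.
Clue 2 places the person with the diamond in house 1.
From clue 8, the person with the onyx must be in house 3.
House 4's gemstone must be peridot (nothing else left).
That leaves disco as the music genre for house 1.
The only music genre still possible for house 3 is reggae.
Clue 10 places the pop fan in house 4.
House 5 music genre: only metal fits.
Clue 9: the orchid grower is in house 5.
That leaves poppy as the flower for house 4.
So: house 1 = daisy/disco/diamond, house 2 = sunflower/jazz/opal, house 3 = tulip/reggae/onyx, house 4 = poppy/pop/peridot, house 5 = orchid/metal/topaz.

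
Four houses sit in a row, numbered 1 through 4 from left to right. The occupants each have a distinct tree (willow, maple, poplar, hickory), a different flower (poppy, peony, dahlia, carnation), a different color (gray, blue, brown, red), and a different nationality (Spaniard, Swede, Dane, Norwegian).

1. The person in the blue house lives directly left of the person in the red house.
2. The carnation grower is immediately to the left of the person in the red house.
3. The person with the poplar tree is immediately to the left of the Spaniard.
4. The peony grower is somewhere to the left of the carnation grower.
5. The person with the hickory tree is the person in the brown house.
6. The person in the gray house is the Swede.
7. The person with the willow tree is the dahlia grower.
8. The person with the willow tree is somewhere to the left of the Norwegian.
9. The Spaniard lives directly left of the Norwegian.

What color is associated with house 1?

House 4 flower: only poppy fits.
The person with the poplar tree is narrowed to house 1 or 2; consider each.
Placing it in house 1 leads to a contradiction, so it's in house 2.
Clue 3: the Spaniard is in house 3.
Clue 9: the Norwegian is in house 4.
The person with the willow tree is narrowed to house 1 or 3; consider each.
Placing it in house 1 leads to a contradiction, so it's in house 3.
The dahlia grower is in house 3 (clue 7).
The only flower still possible for house 1 is peony.
The only flower still possible for house 2 is carnation.
Clue 2 places the person in the red house in house 3.
House 4 color: only brown fits.
Clue 5: the person with the hickory tree is in house 4.
House 1 tree: only maple fits.
The only color still possible for house 1 is gray.
That leaves blue as the color for house 2.
The Swede is in house 1 (clue 6).
House 2's nationality must be Dane (nothing else left).
So: house 1 = maple/peony/gray/Swede, house 2 = poplar/carnation/blue/Dane, house 3 = willow/dahlia/red/Spaniard, house 4 = hickory/poppy/brown/Norwegian.

gray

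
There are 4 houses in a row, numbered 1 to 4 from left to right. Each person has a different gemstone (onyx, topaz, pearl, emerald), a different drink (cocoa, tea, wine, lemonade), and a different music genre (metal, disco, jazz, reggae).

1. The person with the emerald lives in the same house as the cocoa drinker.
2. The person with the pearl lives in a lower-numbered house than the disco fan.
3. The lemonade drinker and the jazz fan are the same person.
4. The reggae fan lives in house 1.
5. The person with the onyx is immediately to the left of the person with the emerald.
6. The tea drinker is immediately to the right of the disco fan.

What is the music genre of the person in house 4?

The reggae fan is in house 1 (clue 4).
That leaves wine as the drink for house 1.
The person with the pearl is narrowed to house 1 or 2; consider each.
Placing it in house 2 leads to a contradiction, so it's in house 1.
That leaves lemonade as the drink for house 2.
Clue 3 places the jazz fan in house 2.
So house 4 gets metal for music genre.
Clue 6: the tea drinker is in house 4.
The only drink still possible for house 3 is cocoa.
House 3's music genre must be disco (nothing else left).
From clue 1, the person with the emerald must be in house 3.
By clue 5, the person with the onyx is in house 2.
House 4's gemstone must be topaz (nothing else left).
So: house 1 = pearl/wine/reggae, house 2 = onyx/lemonade/jazz, house 3 = emerald/cocoa/disco, house 4 = topaz/tea/metal.

metal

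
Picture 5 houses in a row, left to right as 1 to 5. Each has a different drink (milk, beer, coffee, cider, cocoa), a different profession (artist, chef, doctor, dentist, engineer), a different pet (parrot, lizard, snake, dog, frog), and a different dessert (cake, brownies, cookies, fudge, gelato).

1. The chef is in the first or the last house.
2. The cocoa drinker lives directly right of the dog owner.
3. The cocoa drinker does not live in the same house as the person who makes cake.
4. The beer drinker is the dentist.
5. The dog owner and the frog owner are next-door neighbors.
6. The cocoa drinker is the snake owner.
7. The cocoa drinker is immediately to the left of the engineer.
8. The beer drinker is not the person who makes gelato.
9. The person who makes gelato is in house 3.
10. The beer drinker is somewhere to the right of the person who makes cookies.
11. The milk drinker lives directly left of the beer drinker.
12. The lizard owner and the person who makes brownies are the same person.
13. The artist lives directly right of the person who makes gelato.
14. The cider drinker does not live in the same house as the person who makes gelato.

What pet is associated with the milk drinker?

parrot

Clue 9: the person who makes gelato is in house 3.
By clue 13, the artist is in house 4.
The only drink still possible for house 3 is coffee.
The beer drinker is narrowed to house 2 or 5; consider each.
Placing it in house 5 leads to a contradiction, so it's in house 2.
Clue 4 places the dentist in house 2.
The person who makes cookies is in house 1 (clue 10).
Clue 11 places the milk drinker in house 1.
The only drink still possible for house 4 is cocoa.
House 5 drink: only cider fits.
By clue 2, the dog owner is in house 3.
From clue 6, the snake owner must be in house 4.
Clue 7: the engineer is in house 5.
House 3 profession: only doctor fits.
The only pet still possible for house 1 is parrot.
The only pet still possible for house 2 is frog.
House 5's pet must be lizard (nothing else left).
Clue 12: the person who makes brownies is in house 5.
So house 1 gets chef for profession.
House 4 dessert: only fudge fits.
The only dessert still possible for house 2 is cake.
So: house 1 = milk/chef/parrot/cookies, house 2 = beer/dentist/frog/cake, house 3 = coffee/doctor/dog/gelato, house 4 = cocoa/artist/snake/fudge, house 5 = cider/engineer/lizard/brownies.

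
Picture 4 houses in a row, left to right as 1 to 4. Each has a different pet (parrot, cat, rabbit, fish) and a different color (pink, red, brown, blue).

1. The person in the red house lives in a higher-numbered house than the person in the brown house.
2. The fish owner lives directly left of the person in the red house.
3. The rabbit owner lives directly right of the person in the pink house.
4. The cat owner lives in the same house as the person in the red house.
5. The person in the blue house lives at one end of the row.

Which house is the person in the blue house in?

The person in the blue house is narrowed to house 1 or 4; consider each.
Placing it in house 1 leads to a contradiction, so it's in house 4.
The cat owner is narrowed to house 2 or 3; consider each.
Placing it in house 3 leads to a contradiction, so it's in house 2.
The person in the red house is in house 2 (clue 4).
House 1 pet: only fish fits.
So house 1 gets brown for color.
So house 3 gets pink for color.
From clue 3, the rabbit owner must be in house 4.
House 3's pet must be parrot (nothing else left).
So: house 1 = fish/brown, house 2 = cat/red, house 3 = parrot/pink, house 4 = rabbit/blue.

4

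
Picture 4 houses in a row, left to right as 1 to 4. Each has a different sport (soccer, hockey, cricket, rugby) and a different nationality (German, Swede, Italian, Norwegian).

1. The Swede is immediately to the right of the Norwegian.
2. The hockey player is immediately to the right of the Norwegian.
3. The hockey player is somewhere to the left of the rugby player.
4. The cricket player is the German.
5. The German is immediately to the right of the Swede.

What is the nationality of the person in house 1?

Norwegian

That leaves soccer as the sport for house 1.
That leaves hockey as the sport for house 2.
Clue 2: the Norwegian is in house 1.
From clue 1, the Swede must be in house 2.
By clue 5, the German is in house 3.
So house 4 gets Italian for nationality.
By clue 4, the cricket player is in house 3.
House 4 sport: only rugby fits.
So: house 1 = soccer/Norwegian, house 2 = hockey/Swede, house 3 = cricket/German, house 4 = rugby/Italian.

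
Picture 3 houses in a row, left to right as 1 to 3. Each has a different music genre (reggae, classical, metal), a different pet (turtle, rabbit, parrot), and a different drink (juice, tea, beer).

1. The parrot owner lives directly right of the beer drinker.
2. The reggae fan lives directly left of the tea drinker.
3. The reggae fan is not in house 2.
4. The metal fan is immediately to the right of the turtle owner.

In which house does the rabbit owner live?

Clue 3: the reggae fan is in house 1.
Clue 2: the tea drinker is in house 2.
The only drink still possible for house 1 is beer.
The only drink still possible for house 3 is juice.
Clue 1: the parrot owner is in house 2.
House 3 pet: only rabbit fits.
From clue 4, the metal fan must be in house 2.
The only music genre still possible for house 3 is classical.
That leaves turtle as the pet for house 1.
So: house 1 = reggae/turtle/beer, house 2 = metal/parrot/tea, house 3 = classical/rabbit/juice.

3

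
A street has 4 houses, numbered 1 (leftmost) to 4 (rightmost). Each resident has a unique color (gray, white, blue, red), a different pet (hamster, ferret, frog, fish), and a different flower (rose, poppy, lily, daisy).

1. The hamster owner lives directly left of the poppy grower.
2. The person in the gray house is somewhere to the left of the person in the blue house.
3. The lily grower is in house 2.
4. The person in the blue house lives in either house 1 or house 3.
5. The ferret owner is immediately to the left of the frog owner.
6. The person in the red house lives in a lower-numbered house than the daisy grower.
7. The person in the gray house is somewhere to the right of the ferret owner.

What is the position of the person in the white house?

4

From clue 3, the lily grower must be in house 2.
From clue 4, the person in the blue house must be in house 3.
That leaves white as the color for house 4.
So house 1 gets rose for flower.
Clue 7: the ferret owner is in house 1.
The only color still possible for house 1 is red.
House 2 color: only gray fits.
The only pet still possible for house 4 is fish.
From clue 5, the frog owner must be in house 2.
House 3's pet must be hamster (nothing else left).
By clue 1, the poppy grower is in house 4.
That leaves daisy as the flower for house 3.
So: house 1 = red/ferret/rose, house 2 = gray/frog/lily, house 3 = blue/hamster/daisy, house 4 = white/fish/poppy.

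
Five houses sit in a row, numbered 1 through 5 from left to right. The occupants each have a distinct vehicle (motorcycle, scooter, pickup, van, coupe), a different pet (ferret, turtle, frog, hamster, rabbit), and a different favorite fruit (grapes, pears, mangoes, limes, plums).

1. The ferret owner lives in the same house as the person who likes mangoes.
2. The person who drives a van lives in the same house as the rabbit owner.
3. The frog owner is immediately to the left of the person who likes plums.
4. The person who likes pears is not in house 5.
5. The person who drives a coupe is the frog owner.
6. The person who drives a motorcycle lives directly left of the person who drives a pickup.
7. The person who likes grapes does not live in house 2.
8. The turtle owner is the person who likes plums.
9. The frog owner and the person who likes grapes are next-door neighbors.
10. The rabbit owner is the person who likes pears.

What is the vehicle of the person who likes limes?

coupe

The person who drives a coupe is narrowed to house 2 or 3 or 4; consider each.
Placing it in house 2 and house 3 leads to a contradiction, so it's in house 4.
By clue 5, the frog owner is in house 4.
From clue 3, the person who likes plums must be in house 5.
By clue 8, the turtle owner is in house 5.
House 5's vehicle must be scooter (nothing else left).
House 4 favorite fruit: only limes fits.
The only favorite fruit still possible for house 3 is grapes.
That leaves hamster as the pet for house 3.
House 3 vehicle: only pickup fits.
The person who drives a motorcycle is in house 2 (clue 6).
So house 1 gets van for vehicle.
From clue 2, the rabbit owner must be in house 1.
From clue 10, the person who likes pears must be in house 1.
House 2's pet must be ferret (nothing else left).
The only favorite fruit still possible for house 2 is mangoes.
So: house 1 = van/rabbit/pears, house 2 = motorcycle/ferret/mangoes, house 3 = pickup/hamster/grapes, house 4 = coupe/frog/limes, house 5 = scooter/turtle/plums.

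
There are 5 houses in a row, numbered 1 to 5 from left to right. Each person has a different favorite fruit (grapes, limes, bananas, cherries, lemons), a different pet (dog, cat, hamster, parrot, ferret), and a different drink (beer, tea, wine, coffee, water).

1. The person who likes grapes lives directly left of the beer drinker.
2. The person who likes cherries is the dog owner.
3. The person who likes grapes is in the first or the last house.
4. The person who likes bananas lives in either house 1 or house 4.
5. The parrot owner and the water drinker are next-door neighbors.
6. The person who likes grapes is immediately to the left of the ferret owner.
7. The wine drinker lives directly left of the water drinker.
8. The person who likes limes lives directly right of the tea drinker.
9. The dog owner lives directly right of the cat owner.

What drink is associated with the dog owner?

Clue 3: the person who likes grapes is in house 1.
Clue 6: the ferret owner is in house 2.
House 4's favorite fruit must be bananas (nothing else left).
By clue 1, the beer drinker is in house 2.
Clue 9 places the dog owner in house 5.
Clue 9 places the cat owner in house 4.
Clue 2: the person who likes cherries is in house 5.
From clue 5, the parrot owner must be in house 3.
Clue 5: the water drinker is in house 4.
The wine drinker is in house 3 (clue 7).
House 3 favorite fruit: only lemons fits.
That leaves hamster as the pet for house 1.
House 5 drink: only coffee fits.
The only favorite fruit still possible for house 2 is limes.
House 1 drink: only tea fits.
So: house 1 = grapes/hamster/tea, house 2 = limes/ferret/beer, house 3 = lemons/parrot/wine, house 4 = bananas/cat/water, house 5 = cherries/dog/coffee.

coffee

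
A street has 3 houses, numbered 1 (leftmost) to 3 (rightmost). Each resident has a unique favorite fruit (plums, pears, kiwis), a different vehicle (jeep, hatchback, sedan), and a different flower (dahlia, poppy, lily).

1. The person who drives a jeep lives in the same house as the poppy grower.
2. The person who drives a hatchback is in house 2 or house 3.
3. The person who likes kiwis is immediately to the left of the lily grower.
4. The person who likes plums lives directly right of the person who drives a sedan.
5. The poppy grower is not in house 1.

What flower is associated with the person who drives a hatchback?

lily

The only flower still possible for house 1 is dahlia.
House 1 vehicle: only sedan fits.
By clue 4, the person who likes plums is in house 2.
So house 1 gets kiwis for favorite fruit.
That leaves pears as the favorite fruit for house 3.
From clue 3, the lily grower must be in house 2.
House 3's flower must be poppy (nothing else left).
By clue 1, the person who drives a jeep is in house 3.
House 2 vehicle: only hatchback fits.
So: house 1 = kiwis/sedan/dahlia, house 2 = plums/hatchback/lily, house 3 = pears/jeep/poppy.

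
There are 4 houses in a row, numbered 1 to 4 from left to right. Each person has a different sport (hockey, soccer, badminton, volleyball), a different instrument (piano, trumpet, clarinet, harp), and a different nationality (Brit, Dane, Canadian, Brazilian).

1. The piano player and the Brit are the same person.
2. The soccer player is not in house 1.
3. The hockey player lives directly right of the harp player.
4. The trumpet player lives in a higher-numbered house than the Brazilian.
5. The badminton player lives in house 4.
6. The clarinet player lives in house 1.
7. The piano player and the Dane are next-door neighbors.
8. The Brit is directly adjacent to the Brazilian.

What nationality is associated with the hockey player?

By clue 5, the badminton player is in house 4.
By clue 6, the clarinet player is in house 1.
House 1's sport must be volleyball (nothing else left).
Clue 3: the hockey player is in house 3.
Clue 3: the harp player is in house 2.
That leaves soccer as the sport for house 2.
House 1's nationality must be Canadian (nothing else left).
The piano player is narrowed to house 3 or 4; consider each.
Placing it in house 4 leads to a contradiction, so it's in house 3.
By clue 1, the Brit is in house 3.
By clue 8, the Brazilian is in house 2.
House 4 instrument: only trumpet fits.
The only nationality still possible for house 4 is Dane.
So: house 1 = volleyball/clarinet/Canadian, house 2 = soccer/harp/Brazilian, house 3 = hockey/piano/Brit, house 4 = badminton/trumpet/Dane.

Brit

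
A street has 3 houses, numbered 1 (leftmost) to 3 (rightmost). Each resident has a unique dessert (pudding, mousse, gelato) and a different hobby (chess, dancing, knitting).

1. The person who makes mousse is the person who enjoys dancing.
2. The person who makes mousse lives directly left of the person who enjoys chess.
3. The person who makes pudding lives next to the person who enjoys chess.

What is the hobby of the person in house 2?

chess

The person who makes mousse is narrowed to house 1 or 2; consider each.
Placing it in house 2 leads to a contradiction, so it's in house 1.
From clue 1, the person who enjoys dancing must be in house 1.
By clue 2, the person who enjoys chess is in house 2.
So house 2 gets gelato for dessert.
House 3 dessert: only pudding fits.
The only hobby still possible for house 3 is knitting.
So: house 1 = mousse/dancing, house 2 = gelato/chess, house 3 = pudding/knitting.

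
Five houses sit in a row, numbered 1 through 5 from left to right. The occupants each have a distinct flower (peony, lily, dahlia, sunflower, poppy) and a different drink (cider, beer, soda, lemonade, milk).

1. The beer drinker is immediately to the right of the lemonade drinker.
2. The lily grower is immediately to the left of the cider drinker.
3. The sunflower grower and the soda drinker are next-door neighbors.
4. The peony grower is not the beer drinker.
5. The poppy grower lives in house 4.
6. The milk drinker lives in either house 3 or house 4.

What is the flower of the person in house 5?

dahlia

By clue 5, the poppy grower is in house 4.
That leaves beer as the drink for house 5.
Clue 1: the lemonade drinker is in house 4.
That leaves soda as the drink for house 1.
House 2's drink must be cider (nothing else left).
That leaves milk as the drink for house 3.
By clue 2, the lily grower is in house 1.
Clue 3 places the sunflower grower in house 2.
House 5's flower must be dahlia (nothing else left).
So house 3 gets peony for flower.
So: house 1 = lily/soda, house 2 = sunflower/cider, house 3 = peony/milk, house 4 = poppy/lemonade, house 5 = dahlia/beer.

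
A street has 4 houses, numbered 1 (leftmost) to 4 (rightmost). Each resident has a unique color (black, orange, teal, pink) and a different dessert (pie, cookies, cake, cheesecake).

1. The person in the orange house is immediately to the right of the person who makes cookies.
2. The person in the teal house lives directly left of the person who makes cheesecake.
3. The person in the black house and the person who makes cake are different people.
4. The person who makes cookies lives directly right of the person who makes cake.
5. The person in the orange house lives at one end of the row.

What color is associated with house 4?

Clue 5 places the person in the orange house in house 4.
The person who makes cookies is in house 3 (clue 1).
Clue 4 places the person who makes cake in house 2.
House 1 dessert: only pie fits.
House 4 dessert: only cheesecake fits.
Clue 2: the person in the teal house is in house 3.
That leaves pink as the color for house 2.
That leaves black as the color for house 1.
So: house 1 = black/pie, house 2 = pink/cake, house 3 = teal/cookies, house 4 = orange/cheesecake.

orange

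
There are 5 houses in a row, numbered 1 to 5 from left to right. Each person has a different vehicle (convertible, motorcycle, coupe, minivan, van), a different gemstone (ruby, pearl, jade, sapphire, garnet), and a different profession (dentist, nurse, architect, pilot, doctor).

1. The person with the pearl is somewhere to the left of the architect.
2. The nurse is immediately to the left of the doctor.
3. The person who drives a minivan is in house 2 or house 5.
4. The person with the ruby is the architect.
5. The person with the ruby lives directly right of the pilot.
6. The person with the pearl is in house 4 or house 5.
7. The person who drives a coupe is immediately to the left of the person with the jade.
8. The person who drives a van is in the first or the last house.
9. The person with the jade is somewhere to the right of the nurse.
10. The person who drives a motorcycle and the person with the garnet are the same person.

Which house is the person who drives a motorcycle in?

Clue 6: the person with the pearl is in house 4.
By clue 1, the architect is in house 5.
Clue 4 places the person with the ruby in house 5.
The pilot is in house 4 (clue 5).
House 4 vehicle: only convertible fits.
House 3's vehicle must be motorcycle (nothing else left).
From clue 10, the person with the garnet must be in house 3.
The only gemstone still possible for house 1 is sapphire.
House 2 gemstone: only jade fits.
From clue 7, the person who drives a coupe must be in house 1.
Clue 9 places the nurse in house 1.
House 2's vehicle must be minivan (nothing else left).
The only vehicle still possible for house 5 is van.
Clue 2: the doctor is in house 2.
House 3 profession: only dentist fits.
So: house 1 = coupe/sapphire/nurse, house 2 = minivan/jade/doctor, house 3 = motorcycle/garnet/dentist, house 4 = convertible/pearl/pilot, house 5 = van/ruby/architect.

3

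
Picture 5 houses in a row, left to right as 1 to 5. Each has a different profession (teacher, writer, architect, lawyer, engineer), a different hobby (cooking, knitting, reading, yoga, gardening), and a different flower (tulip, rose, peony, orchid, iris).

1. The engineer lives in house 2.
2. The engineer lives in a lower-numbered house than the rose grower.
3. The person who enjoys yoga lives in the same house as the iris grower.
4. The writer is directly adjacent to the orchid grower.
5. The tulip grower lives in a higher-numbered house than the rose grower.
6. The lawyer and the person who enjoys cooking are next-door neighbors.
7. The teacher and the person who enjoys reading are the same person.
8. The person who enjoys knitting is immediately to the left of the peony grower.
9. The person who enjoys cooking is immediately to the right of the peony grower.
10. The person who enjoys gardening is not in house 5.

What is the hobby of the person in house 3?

From clue 1, the engineer must be in house 2.
House 1 flower: only iris fits.
Clue 3 places the person who enjoys yoga in house 1.
House 2 flower: only orchid fits.
The only flower still possible for house 5 is tulip.
The writer is narrowed to house 1 or 3; consider each.
Placing it in house 3 leads to a contradiction, so it's in house 1.
The person who enjoys cooking is narrowed to house 4 or 5; consider each.
Placing it in house 5 leads to a contradiction, so it's in house 4.
Clue 9 places the peony grower in house 3.
So house 5 gets reading for hobby.
That leaves rose as the flower for house 4.
By clue 7, the teacher is in house 5.
Clue 8 places the person who enjoys knitting in house 2.
House 3's profession must be lawyer (nothing else left).
That leaves architect as the profession for house 4.
The only hobby still possible for house 3 is gardening.
So: house 1 = writer/yoga/iris, house 2 = engineer/knitting/orchid, house 3 = lawyer/gardening/peony, house 4 = architect/cooking/rose, house 5 = teacher/reading/tulip.

gardening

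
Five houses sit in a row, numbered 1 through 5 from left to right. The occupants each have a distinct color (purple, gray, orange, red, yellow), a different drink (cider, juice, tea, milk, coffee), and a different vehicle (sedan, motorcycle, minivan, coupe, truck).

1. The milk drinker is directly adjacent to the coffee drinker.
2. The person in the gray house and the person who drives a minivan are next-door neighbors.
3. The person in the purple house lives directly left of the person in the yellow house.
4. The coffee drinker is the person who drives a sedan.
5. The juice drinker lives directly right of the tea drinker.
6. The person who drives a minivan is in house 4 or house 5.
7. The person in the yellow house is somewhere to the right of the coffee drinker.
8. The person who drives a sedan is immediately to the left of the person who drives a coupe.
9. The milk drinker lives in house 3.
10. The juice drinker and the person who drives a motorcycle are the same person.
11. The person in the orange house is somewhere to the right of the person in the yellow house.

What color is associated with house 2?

The milk drinker is in house 3 (clue 9).
By clue 7, the coffee drinker is in house 2.
House 1 vehicle: only truck fits.
The only vehicle still possible for house 3 is coupe.
By clue 4, the person who drives a sedan is in house 2.
From clue 5, the tea drinker must be in house 4.
From clue 10, the person who drives a motorcycle must be in house 5.
House 1's color must be red (nothing else left).
The only color still possible for house 2 is purple.
So house 1 gets cider for drink.
So house 5 gets juice for drink.
House 4 vehicle: only minivan fits.
From clue 3, the person in the yellow house must be in house 3.
The only color still possible for house 4 is orange.
That leaves gray as the color for house 5.
So: house 1 = red/cider/truck, house 2 = purple/coffee/sedan, house 3 = yellow/milk/coupe, house 4 = orange/tea/minivan, house 5 = gray/juice/motorcycle.

purple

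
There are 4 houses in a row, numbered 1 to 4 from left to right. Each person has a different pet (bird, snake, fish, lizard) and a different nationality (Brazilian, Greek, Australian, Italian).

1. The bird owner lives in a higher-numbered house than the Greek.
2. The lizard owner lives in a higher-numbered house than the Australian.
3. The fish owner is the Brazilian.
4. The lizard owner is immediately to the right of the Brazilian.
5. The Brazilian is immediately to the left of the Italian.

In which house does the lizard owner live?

4

So house 4 gets Italian for nationality.
The Brazilian is in house 3 (clue 5).
Clue 3 places the fish owner in house 3.
Clue 4: the lizard owner is in house 4.
House 1's pet must be snake (nothing else left).
The only pet still possible for house 2 is bird.
By clue 1, the Greek is in house 1.
So house 2 gets Australian for nationality.
So: house 1 = snake/Greek, house 2 = bird/Australian, house 3 = fish/Brazilian, house 4 = lizard/Italian.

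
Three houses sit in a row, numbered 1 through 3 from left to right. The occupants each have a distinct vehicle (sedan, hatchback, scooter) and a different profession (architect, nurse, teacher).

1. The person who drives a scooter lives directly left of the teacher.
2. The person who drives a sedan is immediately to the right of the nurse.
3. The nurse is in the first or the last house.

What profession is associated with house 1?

Clue 3 places the nurse in house 1.
Clue 2 places the person who drives a sedan in house 2.
That leaves scooter as the vehicle for house 1.
That leaves hatchback as the vehicle for house 3.
Clue 1: the teacher is in house 2.
So house 3 gets architect for profession.
So: house 1 = scooter/nurse, house 2 = sedan/teacher, house 3 = hatchback/architect.

nurse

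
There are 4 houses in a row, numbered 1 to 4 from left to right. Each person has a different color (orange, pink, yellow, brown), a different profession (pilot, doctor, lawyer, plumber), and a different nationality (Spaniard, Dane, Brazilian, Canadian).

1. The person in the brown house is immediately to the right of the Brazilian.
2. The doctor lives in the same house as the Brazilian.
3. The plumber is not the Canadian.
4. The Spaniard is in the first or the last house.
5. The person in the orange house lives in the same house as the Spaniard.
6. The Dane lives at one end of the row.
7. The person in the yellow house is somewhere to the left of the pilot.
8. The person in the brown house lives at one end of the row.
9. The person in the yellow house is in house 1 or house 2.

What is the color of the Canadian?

Clue 8 places the person in the brown house in house 4.
So house 3 gets pink for color.
By clue 1, the Brazilian is in house 3.
Clue 2 places the doctor in house 3.
The Spaniard is in house 1 (clue 5).
House 1 color: only orange fits.
That leaves yellow as the color for house 2.
The only nationality still possible for house 2 is Canadian.
So house 4 gets Dane for nationality.
The pilot is in house 4 (clue 7).
House 1's profession must be plumber (nothing else left).
House 2 profession: only lawyer fits.
So: house 1 = orange/plumber/Spaniard, house 2 = yellow/lawyer/Canadian, house 3 = pink/doctor/Brazilian, house 4 = brown/pilot/Dane.

yellow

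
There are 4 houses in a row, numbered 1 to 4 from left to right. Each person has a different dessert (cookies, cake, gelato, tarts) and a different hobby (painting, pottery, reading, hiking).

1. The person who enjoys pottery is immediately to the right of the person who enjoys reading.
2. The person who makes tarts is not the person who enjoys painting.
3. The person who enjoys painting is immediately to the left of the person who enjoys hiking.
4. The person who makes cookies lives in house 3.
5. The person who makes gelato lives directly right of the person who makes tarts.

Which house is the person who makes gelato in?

Clue 4: the person who makes cookies is in house 3.
By clue 5, the person who makes gelato is in house 2.
The person who makes tarts is in house 1 (clue 5).
House 4 dessert: only cake fits.
House 1's hobby must be reading (nothing else left).
Clue 1: the person who enjoys pottery is in house 2.
The only hobby still possible for house 4 is hiking.
House 3's hobby must be painting (nothing else left).
So: house 1 = tarts/reading, house 2 = gelato/pottery, house 3 = cookies/painting, house 4 = cake/hiking.

2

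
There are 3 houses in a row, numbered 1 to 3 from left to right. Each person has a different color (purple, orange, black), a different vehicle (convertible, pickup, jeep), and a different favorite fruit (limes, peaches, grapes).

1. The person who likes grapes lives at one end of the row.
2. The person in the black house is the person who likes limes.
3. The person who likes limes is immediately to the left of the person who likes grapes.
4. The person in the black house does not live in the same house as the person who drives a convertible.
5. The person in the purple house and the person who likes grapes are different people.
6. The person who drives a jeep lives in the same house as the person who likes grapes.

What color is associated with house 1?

The person who likes limes is in house 2 (clue 3).
Clue 3: the person who likes grapes is in house 3.
By clue 6, the person who drives a jeep is in house 3.
The only favorite fruit still possible for house 1 is peaches.
Clue 2 places the person in the black house in house 2.
The person who drives a convertible is in house 1 (clue 4).
That leaves orange as the color for house 3.
The only vehicle still possible for house 2 is pickup.
House 1's color must be purple (nothing else left).
So: house 1 = purple/convertible/peaches, house 2 = black/pickup/limes, house 3 = orange/jeep/grapes.

purple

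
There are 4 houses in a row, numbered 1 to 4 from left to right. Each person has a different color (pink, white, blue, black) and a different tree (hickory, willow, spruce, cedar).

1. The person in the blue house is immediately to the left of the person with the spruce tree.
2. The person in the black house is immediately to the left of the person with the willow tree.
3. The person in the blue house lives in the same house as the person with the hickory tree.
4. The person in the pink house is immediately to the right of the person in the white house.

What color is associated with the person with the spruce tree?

So house 4 gets pink for color.
From clue 4, the person in the white house must be in house 3.
House 4 tree: only cedar fits.
House 1 tree: only hickory fits.
The person in the blue house is in house 1 (clue 3).
That leaves black as the color for house 2.
Clue 1 places the person with the spruce tree in house 2.
Clue 2: the person with the willow tree is in house 3.
So: house 1 = blue/hickory, house 2 = black/spruce, house 3 = white/willow, house 4 = pink/cedar.

black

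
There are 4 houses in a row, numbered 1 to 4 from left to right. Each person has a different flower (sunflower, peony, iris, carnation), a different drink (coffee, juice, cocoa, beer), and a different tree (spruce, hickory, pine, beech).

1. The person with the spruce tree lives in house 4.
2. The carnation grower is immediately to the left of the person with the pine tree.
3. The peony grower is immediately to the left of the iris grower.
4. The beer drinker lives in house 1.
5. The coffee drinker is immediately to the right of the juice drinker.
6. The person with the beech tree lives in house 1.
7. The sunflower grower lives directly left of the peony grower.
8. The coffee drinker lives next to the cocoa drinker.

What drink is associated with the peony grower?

Clue 1 places the person with the spruce tree in house 4.
Clue 4: the beer drinker is in house 1.
From clue 6, the person with the beech tree must be in house 1.
That leaves iris as the flower for house 4.
By clue 3, the peony grower is in house 3.
From clue 7, the sunflower grower must be in house 2.
So house 1 gets carnation for flower.
From clue 2, the person with the pine tree must be in house 2.
So house 3 gets hickory for tree.
The coffee drinker is narrowed to house 3 or 4; consider each.
Placing it in house 4 leads to a contradiction, so it's in house 3.
Clue 5: the juice drinker is in house 2.
House 4's drink must be cocoa (nothing else left).
So: house 1 = carnation/beer/beech, house 2 = sunflower/juice/pine, house 3 = peony/coffee/hickory, house 4 = iris/cocoa/spruce.

coffee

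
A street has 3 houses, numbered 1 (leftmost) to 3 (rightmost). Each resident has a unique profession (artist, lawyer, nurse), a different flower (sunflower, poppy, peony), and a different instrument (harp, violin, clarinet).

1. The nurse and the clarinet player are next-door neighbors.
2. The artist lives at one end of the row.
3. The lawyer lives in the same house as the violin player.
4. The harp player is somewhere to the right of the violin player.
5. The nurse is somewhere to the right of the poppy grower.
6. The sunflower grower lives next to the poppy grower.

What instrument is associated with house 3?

clarinet

The artist is narrowed to house 1 or 3; consider each.
Placing it in house 1 leads to a contradiction, so it's in house 3.
House 1 profession: only lawyer fits.
So house 2 gets nurse for profession.
From clue 3, the violin player must be in house 1.
From clue 5, the poppy grower must be in house 1.
Clue 6 places the sunflower grower in house 2.
House 3's flower must be peony (nothing else left).
The only instrument still possible for house 2 is harp.
House 3's instrument must be clarinet (nothing else left).
So: house 1 = lawyer/poppy/violin, house 2 = nurse/sunflower/harp, house 3 = artist/peony/clarinet.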